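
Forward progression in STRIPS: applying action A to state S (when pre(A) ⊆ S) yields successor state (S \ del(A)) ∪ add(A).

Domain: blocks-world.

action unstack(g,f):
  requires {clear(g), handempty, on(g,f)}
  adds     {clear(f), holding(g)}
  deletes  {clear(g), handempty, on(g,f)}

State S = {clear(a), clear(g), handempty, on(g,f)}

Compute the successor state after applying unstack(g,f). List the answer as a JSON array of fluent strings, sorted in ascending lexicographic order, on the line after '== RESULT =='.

Compute (S \ del) ∪ add:
  pre ⊆ S: {clear(g), handempty, on(g,f)} ⊆ S  — applicable
  S \ del = {clear(a)}
  ∪ add   = {clear(a), clear(f), holding(g)}

== RESULT ==
["clear(a)", "clear(f)", "holding(g)"]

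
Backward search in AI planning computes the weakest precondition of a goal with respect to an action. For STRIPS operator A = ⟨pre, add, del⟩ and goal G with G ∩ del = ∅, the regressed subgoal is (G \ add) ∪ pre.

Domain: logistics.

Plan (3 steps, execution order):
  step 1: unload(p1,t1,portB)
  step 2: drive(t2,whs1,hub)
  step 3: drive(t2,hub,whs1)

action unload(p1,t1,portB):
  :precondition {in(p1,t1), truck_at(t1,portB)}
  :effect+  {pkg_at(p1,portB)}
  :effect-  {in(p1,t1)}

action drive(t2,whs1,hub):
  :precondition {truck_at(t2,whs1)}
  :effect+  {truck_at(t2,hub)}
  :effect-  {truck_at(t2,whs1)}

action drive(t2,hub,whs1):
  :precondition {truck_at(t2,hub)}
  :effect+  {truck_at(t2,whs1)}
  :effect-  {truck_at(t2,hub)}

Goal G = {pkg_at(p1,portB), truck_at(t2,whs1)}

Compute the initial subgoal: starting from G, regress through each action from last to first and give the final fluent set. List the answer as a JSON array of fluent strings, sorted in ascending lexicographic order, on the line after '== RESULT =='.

Work backward from the goal:
  through step 3 (drive(t2,hub,whs1)): drop {truck_at(t2,whs1)}, keep {pkg_at(p1,portB)}, require {truck_at(t2,hub)}
    → {pkg_at(p1,portB), truck_at(t2,hub)}
  through step 2 (drive(t2,whs1,hub)): drop {truck_at(t2,hub)}, keep {pkg_at(p1,portB)}, require {truck_at(t2,whs1)}
    → {pkg_at(p1,portB), truck_at(t2,whs1)}
  through step 1 (unload(p1,t1,portB)): drop {pkg_at(p1,portB)}, keep {truck_at(t2,whs1)}, require {in(p1,t1), truck_at(t1,portB)}
    → {in(p1,t1), truck_at(t1,portB), truck_at(t2,whs1)}

== RESULT ==
["in(p1,t1)", "truck_at(t1,portB)", "truck_at(t2,whs1)"]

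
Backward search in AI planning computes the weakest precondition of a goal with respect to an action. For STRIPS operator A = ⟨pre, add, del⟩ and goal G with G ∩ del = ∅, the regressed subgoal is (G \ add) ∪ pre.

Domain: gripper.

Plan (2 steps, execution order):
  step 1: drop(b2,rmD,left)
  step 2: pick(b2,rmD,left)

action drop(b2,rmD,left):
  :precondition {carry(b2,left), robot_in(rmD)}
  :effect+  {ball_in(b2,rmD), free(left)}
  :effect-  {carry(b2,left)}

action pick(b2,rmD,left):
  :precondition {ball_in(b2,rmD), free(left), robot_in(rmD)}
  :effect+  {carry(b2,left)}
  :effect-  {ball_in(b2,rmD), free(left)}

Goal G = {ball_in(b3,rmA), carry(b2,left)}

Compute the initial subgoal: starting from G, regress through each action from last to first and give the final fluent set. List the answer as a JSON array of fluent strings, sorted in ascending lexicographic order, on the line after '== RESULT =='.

Work backward from the goal:
  through step 2 (pick(b2,rmD,left)): drop {carry(b2,left)}, keep {ball_in(b3,rmA)}, require {ball_in(b2,rmD), free(left), robot_in(rmD)}
    → {ball_in(b2,rmD), ball_in(b3,rmA), free(left), robot_in(rmD)}
  through step 1 (drop(b2,rmD,left)): drop {ball_in(b2,rmD), free(left)}, keep {ball_in(b3,rmA), robot_in(rmD)}, require {carry(b2,left), robot_in(rmD)}
    → {ball_in(b3,rmA), carry(b2,left), robot_in(rmD)}

== RESULT ==
["ball_in(b3,rmA)", "carry(b2,left)", "robot_in(rmD)"]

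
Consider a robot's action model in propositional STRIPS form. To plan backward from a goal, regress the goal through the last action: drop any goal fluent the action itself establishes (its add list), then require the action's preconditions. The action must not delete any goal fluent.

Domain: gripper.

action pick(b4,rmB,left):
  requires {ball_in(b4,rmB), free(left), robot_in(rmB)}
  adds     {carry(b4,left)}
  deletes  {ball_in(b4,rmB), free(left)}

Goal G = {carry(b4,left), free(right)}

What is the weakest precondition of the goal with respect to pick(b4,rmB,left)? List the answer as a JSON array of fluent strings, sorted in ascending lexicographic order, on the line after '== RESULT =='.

Compute (G \ add) ∪ pre:
  G ∩ del = {}  (empty — regression defined)
  G \ add = {carry(b4,left), free(right)} \ {carry(b4,left)} = {free(right)}
  ∪ pre   = {free(right)} ∪ {ball_in(b4,rmB), free(left), robot_in(rmB)}
          = {ball_in(b4,rmB), free(left), free(right), robot_in(rmB)}

== RESULT ==
["ball_in(b4,rmB)", "free(left)", "free(right)", "robot_in(rmB)"]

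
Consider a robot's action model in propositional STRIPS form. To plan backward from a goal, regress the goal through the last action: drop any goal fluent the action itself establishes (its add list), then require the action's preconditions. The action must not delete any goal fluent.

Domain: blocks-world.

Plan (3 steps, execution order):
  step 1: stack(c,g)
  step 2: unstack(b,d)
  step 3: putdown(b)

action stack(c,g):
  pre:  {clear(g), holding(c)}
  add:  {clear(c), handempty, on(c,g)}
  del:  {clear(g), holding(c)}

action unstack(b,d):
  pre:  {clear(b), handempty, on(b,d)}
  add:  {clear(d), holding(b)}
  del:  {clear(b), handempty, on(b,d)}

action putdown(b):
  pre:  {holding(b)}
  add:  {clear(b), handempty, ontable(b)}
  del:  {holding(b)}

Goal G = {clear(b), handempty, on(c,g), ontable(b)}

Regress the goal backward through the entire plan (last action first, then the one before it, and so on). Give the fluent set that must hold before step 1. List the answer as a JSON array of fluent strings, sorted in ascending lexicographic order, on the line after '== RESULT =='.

Regress step by step:
  through step 3 (putdown(b)): drop {clear(b), handempty, ontable(b)}, keep {on(c,g)}, require {holding(b)}
    → {holding(b), on(c,g)}
  through step 2 (unstack(b,d)): drop {holding(b)}, keep {on(c,g)}, require {clear(b), handempty, on(b,d)}
    → {clear(b), handempty, on(b,d), on(c,g)}
  through step 1 (stack(c,g)): drop {handempty, on(c,g)}, keep {clear(b), on(b,d)}, require {clear(g), holding(c)}
    → {clear(b), clear(g), holding(c), on(b,d)}

== RESULT ==
["clear(b)", "clear(g)", "holding(c)", "on(b,d)"]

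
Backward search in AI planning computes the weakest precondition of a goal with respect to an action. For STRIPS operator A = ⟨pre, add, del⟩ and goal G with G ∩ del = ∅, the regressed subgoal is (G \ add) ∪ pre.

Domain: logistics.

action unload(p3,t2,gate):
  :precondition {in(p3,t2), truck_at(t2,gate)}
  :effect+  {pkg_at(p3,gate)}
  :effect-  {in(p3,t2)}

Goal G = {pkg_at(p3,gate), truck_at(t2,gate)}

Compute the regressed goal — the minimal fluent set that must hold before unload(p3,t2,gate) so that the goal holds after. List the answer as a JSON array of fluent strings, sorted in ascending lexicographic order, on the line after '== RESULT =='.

Regress:
  G ∩ del = {}  (empty — regression defined)
  G \ add = {pkg_at(p3,gate), truck_at(t2,gate)} \ {pkg_at(p3,gate)} = {truck_at(t2,gate)}
  ∪ pre   = {truck_at(t2,gate)} ∪ {in(p3,t2), truck_at(t2,gate)}
          = {in(p3,t2), truck_at(t2,gate)}

== RESULT ==
["in(p3,t2)", "truck_at(t2,gate)"]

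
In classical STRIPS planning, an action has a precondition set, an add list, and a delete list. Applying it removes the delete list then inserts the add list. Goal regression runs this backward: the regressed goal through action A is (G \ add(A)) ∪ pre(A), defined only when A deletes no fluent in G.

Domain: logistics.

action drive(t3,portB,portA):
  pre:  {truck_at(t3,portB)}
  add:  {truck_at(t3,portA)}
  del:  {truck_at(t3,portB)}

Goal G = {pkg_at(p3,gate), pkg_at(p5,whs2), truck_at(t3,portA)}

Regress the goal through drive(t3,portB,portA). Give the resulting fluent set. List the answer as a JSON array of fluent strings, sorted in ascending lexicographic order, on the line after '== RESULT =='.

Compute (G \ add) ∪ pre:
  G ∩ del = {}  (empty — regression defined)
  G \ add = {pkg_at(p3,gate), pkg_at(p5,whs2), truck_at(t3,portA)} \ {truck_at(t3,portA)} = {pkg_at(p3,gate), pkg_at(p5,whs2)}
  ∪ pre   = {pkg_at(p3,gate), pkg_at(p5,whs2)} ∪ {truck_at(t3,portB)}
          = {pkg_at(p3,gate), pkg_at(p5,whs2), truck_at(t3,portB)}

== RESULT ==
["pkg_at(p3,gate)", "pkg_at(p5,whs2)", "truck_at(t3,portB)"]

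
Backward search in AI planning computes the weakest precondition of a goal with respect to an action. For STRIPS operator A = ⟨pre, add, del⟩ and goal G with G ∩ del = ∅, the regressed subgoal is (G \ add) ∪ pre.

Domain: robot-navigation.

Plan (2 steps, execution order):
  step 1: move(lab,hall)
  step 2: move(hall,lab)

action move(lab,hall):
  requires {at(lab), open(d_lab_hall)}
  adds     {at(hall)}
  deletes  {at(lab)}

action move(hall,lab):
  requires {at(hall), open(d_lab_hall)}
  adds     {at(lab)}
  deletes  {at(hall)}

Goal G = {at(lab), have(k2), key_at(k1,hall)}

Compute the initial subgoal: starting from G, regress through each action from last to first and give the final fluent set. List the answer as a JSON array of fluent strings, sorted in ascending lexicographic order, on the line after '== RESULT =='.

Work backward from the goal:
  through step 2 (move(hall,lab)): drop {at(lab)}, keep {have(k2), key_at(k1,hall)}, require {at(hall), open(d_lab_hall)}
    → {at(hall), have(k2), key_at(k1,hall), open(d_lab_hall)}
  through step 1 (move(lab,hall)): drop {at(hall)}, keep {have(k2), key_at(k1,hall), open(d_lab_hall)}, require {at(lab), open(d_lab_hall)}
    → {at(lab), have(k2), key_at(k1,hall), open(d_lab_hall)}

== RESULT ==
["at(lab)", "have(k2)", "key_at(k1,hall)", "open(d_lab_hall)"]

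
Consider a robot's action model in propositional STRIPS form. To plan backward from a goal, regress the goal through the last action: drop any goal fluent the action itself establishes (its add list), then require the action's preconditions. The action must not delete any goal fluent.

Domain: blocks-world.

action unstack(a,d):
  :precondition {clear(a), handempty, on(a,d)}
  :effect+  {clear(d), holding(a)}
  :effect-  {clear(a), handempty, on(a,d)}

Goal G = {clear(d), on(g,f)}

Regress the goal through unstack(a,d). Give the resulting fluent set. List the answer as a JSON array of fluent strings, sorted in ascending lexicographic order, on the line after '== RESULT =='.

Regress:
  G ∩ del = {}  (empty — regression defined)
  G \ add = {clear(d), on(g,f)} \ {clear(d), holding(a)} = {on(g,f)}
  ∪ pre   = {on(g,f)} ∪ {clear(a), handempty, on(a,d)}
          = {clear(a), handempty, on(a,d), on(g,f)}

== RESULT ==
["clear(a)", "handempty", "on(a,d)", "on(g,f)"]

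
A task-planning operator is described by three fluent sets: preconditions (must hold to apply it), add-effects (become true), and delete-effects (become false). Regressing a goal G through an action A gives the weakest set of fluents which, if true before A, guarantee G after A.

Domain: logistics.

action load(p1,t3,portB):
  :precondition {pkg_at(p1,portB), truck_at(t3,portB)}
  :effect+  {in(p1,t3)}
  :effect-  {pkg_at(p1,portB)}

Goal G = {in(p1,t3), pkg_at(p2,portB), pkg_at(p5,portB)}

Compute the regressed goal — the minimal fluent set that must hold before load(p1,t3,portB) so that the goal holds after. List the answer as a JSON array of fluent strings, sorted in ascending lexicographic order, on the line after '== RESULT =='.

Compute (G \ add) ∪ pre:
  G ∩ del = {}  (empty — regression defined)
  G \ add = {in(p1,t3), pkg_at(p2,portB), pkg_at(p5,portB)} \ {in(p1,t3)} = {pkg_at(p2,portB), pkg_at(p5,portB)}
  ∪ pre   = {pkg_at(p2,portB), pkg_at(p5,portB)} ∪ {pkg_at(p1,portB), truck_at(t3,portB)}
          = {pkg_at(p1,portB), pkg_at(p2,portB), pkg_at(p5,portB), truck_at(t3,portB)}

== RESULT ==
["pkg_at(p1,portB)", "pkg_at(p2,portB)", "pkg_at(p5,portB)", "truck_at(t3,portB)"]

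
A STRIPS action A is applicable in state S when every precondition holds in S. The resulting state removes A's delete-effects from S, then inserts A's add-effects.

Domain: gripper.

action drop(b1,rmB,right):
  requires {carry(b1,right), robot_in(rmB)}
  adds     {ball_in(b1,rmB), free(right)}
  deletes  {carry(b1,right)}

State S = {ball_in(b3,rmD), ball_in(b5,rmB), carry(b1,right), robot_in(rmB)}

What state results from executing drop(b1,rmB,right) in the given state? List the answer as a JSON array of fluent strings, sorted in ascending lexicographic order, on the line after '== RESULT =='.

Progress:
  pre ⊆ S: {carry(b1,right), robot_in(rmB)} ⊆ S  — applicable
  S \ del = {ball_in(b3,rmD), ball_in(b5,rmB), robot_in(rmB)}
  ∪ add   = {ball_in(b1,rmB), ball_in(b3,rmD), ball_in(b5,rmB), free(right), robot_in(rmB)}

== RESULT ==
["ball_in(b1,rmB)", "ball_in(b3,rmD)", "ball_in(b5,rmB)", "free(right)", "robot_in(rmB)"]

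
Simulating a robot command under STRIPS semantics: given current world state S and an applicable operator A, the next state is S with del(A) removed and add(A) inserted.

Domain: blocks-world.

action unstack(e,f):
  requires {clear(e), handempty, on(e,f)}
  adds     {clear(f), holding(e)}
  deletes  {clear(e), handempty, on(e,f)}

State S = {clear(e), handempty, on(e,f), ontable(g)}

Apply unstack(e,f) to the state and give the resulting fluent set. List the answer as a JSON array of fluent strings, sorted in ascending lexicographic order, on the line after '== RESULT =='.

Progress:
  pre ⊆ S: {clear(e), handempty, on(e,f)} ⊆ S  — applicable
  S \ del = {ontable(g)}
  ∪ add   = {clear(f), holding(e), ontable(g)}

== RESULT ==
["clear(f)", "holding(e)", "ontable(g)"]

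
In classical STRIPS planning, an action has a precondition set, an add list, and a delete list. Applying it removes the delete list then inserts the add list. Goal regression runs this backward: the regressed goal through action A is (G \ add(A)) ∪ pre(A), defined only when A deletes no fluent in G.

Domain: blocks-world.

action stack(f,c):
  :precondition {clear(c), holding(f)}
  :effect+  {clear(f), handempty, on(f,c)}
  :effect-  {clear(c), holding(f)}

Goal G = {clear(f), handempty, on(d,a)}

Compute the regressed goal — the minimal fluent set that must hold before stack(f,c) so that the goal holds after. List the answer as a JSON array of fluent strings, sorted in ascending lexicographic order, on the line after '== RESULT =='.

Compute (G \ add) ∪ pre:
  G ∩ del = {}  (empty — regression defined)
  G \ add = {clear(f), handempty, on(d,a)} \ {clear(f), handempty, on(f,c)} = {on(d,a)}
  ∪ pre   = {on(d,a)} ∪ {clear(c), holding(f)}
          = {clear(c), holding(f), on(d,a)}

== RESULT ==
["clear(c)", "holding(f)", "on(d,a)"]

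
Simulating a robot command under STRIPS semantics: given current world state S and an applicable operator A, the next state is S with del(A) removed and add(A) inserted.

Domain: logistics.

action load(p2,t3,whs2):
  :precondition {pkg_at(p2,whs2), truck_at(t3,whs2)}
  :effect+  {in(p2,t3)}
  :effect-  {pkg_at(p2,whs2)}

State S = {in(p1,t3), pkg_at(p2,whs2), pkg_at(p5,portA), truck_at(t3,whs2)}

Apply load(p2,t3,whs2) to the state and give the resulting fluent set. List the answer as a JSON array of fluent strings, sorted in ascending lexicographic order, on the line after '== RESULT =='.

Progress:
  pre ⊆ S: {pkg_at(p2,whs2), truck_at(t3,whs2)} ⊆ S  — applicable
  S \ del = {in(p1,t3), pkg_at(p5,portA), truck_at(t3,whs2)}
  ∪ add   = {in(p1,t3), in(p2,t3), pkg_at(p5,portA), truck_at(t3,whs2)}

== RESULT ==
["in(p1,t3)", "in(p2,t3)", "pkg_at(p5,portA)", "truck_at(t3,whs2)"]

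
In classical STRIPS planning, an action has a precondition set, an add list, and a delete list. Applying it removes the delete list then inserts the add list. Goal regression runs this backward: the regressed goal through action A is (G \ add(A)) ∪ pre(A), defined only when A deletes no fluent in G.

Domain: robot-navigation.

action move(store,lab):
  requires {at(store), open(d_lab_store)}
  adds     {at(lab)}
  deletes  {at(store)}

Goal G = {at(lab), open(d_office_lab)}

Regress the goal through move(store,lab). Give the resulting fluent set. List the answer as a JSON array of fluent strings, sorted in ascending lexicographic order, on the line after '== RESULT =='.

Regress:
  G ∩ del = {}  (empty — regression defined)
  G \ add = {at(lab), open(d_office_lab)} \ {at(lab)} = {open(d_office_lab)}
  ∪ pre   = {open(d_office_lab)} ∪ {at(store), open(d_lab_store)}
          = {at(store), open(d_lab_store), open(d_office_lab)}

== RESULT ==
["at(store)", "open(d_lab_store)", "open(d_office_lab)"]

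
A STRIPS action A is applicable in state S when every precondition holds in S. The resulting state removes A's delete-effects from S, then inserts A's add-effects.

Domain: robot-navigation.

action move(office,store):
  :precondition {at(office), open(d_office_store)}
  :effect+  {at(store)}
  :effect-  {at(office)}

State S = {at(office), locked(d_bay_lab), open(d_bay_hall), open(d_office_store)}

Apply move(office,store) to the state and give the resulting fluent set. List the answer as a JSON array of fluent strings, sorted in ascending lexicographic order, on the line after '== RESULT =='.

Progress:
  pre ⊆ S: {at(office), open(d_office_store)} ⊆ S  — applicable
  S \ del = {locked(d_bay_lab), open(d_bay_hall), open(d_office_store)}
  ∪ add   = {at(store), locked(d_bay_lab), open(d_bay_hall), open(d_office_store)}

== RESULT ==
["at(store)", "locked(d_bay_lab)", "open(d_bay_hall)", "open(d_office_store)"]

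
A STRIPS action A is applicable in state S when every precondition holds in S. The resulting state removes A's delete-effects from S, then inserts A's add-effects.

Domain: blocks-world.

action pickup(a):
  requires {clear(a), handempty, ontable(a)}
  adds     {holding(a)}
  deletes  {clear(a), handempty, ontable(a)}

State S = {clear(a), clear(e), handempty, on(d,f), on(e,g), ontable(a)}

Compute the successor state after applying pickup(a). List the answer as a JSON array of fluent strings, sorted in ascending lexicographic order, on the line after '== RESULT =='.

Progress:
  pre ⊆ S: {clear(a), handempty, ontable(a)} ⊆ S  — applicable
  S \ del = {clear(e), on(d,f), on(e,g)}
  ∪ add   = {clear(e), holding(a), on(d,f), on(e,g)}

== RESULT ==
["clear(e)", "holding(a)", "on(d,f)", "on(e,g)"]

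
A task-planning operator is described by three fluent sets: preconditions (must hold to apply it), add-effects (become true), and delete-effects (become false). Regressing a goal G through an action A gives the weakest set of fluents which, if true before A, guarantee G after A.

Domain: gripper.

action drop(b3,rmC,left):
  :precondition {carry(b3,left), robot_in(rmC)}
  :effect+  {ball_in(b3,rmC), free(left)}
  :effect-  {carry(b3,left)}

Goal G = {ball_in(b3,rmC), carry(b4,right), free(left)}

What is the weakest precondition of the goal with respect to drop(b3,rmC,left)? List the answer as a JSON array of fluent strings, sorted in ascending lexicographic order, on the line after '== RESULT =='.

Compute (G \ add) ∪ pre:
  G ∩ del = {}  (empty — regression defined)
  G \ add = {ball_in(b3,rmC), carry(b4,right), free(left)} \ {ball_in(b3,rmC), free(left)} = {carry(b4,right)}
  ∪ pre   = {carry(b4,right)} ∪ {carry(b3,left), robot_in(rmC)}
          = {carry(b3,left), carry(b4,right), robot_in(rmC)}

== RESULT ==
["carry(b3,left)", "carry(b4,right)", "robot_in(rmC)"]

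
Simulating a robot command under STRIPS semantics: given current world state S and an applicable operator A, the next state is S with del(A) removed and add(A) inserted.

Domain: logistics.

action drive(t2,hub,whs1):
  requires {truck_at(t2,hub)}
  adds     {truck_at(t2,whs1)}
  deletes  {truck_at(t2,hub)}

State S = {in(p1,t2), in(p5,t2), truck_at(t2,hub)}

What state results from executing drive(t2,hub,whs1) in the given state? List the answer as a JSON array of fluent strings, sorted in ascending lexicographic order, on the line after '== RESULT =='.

Progress:
  pre ⊆ S: {truck_at(t2,hub)} ⊆ S  — applicable
  S \ del = {in(p1,t2), in(p5,t2)}
  ∪ add   = {in(p1,t2), in(p5,t2), truck_at(t2,whs1)}

== RESULT ==
["in(p1,t2)", "in(p5,t2)", "truck_at(t2,whs1)"]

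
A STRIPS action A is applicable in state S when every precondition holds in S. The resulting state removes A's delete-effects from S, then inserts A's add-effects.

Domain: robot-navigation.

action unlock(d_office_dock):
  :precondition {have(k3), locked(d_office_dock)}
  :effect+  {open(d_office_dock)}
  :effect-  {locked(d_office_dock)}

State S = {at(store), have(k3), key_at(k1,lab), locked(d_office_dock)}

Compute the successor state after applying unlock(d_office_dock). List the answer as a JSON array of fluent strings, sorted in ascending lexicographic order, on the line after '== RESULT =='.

Compute (S \ del) ∪ add:
  pre ⊆ S: {have(k3), locked(d_office_dock)} ⊆ S  — applicable
  S \ del = {at(store), have(k3), key_at(k1,lab)}
  ∪ add   = {at(store), have(k3), key_at(k1,lab), open(d_office_dock)}

== RESULT ==
["at(store)", "have(k3)", "key_at(k1,lab)", "open(d_office_dock)"]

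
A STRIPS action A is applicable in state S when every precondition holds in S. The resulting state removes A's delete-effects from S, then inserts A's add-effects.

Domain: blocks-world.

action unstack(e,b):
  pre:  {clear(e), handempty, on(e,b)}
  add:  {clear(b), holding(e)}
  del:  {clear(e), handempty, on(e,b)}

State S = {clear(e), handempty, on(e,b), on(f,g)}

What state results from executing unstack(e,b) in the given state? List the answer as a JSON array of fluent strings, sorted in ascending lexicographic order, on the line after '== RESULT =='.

Compute (S \ del) ∪ add:
  pre ⊆ S: {clear(e), handempty, on(e,b)} ⊆ S  — applicable
  S \ del = {on(f,g)}
  ∪ add   = {clear(b), holding(e), on(f,g)}

== RESULT ==
["clear(b)", "holding(e)", "on(f,g)"]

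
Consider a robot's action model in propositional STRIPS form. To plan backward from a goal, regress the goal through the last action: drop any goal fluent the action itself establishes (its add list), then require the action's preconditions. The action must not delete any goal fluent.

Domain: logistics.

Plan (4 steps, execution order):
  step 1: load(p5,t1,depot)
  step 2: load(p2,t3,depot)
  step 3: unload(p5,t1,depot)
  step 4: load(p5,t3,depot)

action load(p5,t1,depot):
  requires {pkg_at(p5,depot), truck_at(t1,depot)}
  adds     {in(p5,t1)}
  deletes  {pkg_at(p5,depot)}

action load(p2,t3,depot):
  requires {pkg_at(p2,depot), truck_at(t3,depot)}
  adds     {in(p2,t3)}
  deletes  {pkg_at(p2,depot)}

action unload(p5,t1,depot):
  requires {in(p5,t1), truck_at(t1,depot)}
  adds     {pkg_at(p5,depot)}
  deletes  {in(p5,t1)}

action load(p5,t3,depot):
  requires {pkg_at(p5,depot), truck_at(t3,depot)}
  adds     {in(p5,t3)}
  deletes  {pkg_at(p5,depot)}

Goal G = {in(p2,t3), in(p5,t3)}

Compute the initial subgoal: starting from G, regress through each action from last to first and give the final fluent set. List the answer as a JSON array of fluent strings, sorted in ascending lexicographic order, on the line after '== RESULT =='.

Regress step by step:
  through step 4 (load(p5,t3,depot)): drop {in(p5,t3)}, keep {in(p2,t3)}, require {pkg_at(p5,depot), truck_at(t3,depot)}
    → {in(p2,t3), pkg_at(p5,depot), truck_at(t3,depot)}
  through step 3 (unload(p5,t1,depot)): drop {pkg_at(p5,depot)}, keep {in(p2,t3), truck_at(t3,depot)}, require {in(p5,t1), truck_at(t1,depot)}
    → {in(p2,t3), in(p5,t1), truck_at(t1,depot), truck_at(t3,depot)}
  through step 2 (load(p2,t3,depot)): drop {in(p2,t3)}, keep {in(p5,t1), truck_at(t1,depot), truck_at(t3,depot)}, require {pkg_at(p2,depot), truck_at(t3,depot)}
    → {in(p5,t1), pkg_at(p2,depot), truck_at(t1,depot), truck_at(t3,depot)}
  through step 1 (load(p5,t1,depot)): drop {in(p5,t1)}, keep {pkg_at(p2,depot), truck_at(t1,depot), truck_at(t3,depot)}, require {pkg_at(p5,depot), truck_at(t1,depot)}
    → {pkg_at(p2,depot), pkg_at(p5,depot), truck_at(t1,depot), truck_at(t3,depot)}

== RESULT ==
["pkg_at(p2,depot)", "pkg_at(p5,depot)", "truck_at(t1,depot)", "truck_at(t3,depot)"]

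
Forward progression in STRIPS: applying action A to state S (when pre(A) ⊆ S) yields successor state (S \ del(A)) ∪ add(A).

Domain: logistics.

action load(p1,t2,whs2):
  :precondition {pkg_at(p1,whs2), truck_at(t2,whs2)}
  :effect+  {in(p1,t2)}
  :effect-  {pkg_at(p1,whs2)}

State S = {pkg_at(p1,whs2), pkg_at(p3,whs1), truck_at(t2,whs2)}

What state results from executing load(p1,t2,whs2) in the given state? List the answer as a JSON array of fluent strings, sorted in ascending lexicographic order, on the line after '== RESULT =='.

Progress:
  pre ⊆ S: {pkg_at(p1,whs2), truck_at(t2,whs2)} ⊆ S  — applicable
  S \ del = {pkg_at(p3,whs1), truck_at(t2,whs2)}
  ∪ add   = {in(p1,t2), pkg_at(p3,whs1), truck_at(t2,whs2)}

== RESULT ==
["in(p1,t2)", "pkg_at(p3,whs1)", "truck_at(t2,whs2)"]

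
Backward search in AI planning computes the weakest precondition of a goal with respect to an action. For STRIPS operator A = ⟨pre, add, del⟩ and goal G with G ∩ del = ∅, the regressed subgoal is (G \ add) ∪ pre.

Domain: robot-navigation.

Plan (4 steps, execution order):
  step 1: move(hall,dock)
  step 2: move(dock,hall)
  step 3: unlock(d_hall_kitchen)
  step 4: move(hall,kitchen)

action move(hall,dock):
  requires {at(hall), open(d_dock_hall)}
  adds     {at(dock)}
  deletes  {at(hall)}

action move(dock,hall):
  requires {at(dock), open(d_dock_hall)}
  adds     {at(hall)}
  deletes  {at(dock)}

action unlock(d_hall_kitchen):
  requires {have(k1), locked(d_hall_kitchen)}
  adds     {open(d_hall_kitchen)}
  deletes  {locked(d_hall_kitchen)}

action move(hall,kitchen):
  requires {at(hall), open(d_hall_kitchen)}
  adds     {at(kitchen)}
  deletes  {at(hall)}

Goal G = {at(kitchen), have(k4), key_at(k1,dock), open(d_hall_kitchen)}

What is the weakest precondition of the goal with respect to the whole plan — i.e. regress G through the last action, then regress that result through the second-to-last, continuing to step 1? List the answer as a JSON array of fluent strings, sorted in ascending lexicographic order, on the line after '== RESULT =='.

Work backward from the goal:
  through step 4 (move(hall,kitchen)): drop {at(kitchen)}, keep {have(k4), key_at(k1,dock), open(d_hall_kitchen)}, require {at(hall), open(d_hall_kitchen)}
    → {at(hall), have(k4), key_at(k1,dock), open(d_hall_kitchen)}
  through step 3 (unlock(d_hall_kitchen)): drop {open(d_hall_kitchen)}, keep {at(hall), have(k4), key_at(k1,dock)}, require {have(k1), locked(d_hall_kitchen)}
    → {at(hall), have(k1), have(k4), key_at(k1,dock), locked(d_hall_kitchen)}
  through step 2 (move(dock,hall)): drop {at(hall)}, keep {have(k1), have(k4), key_at(k1,dock), locked(d_hall_kitchen)}, require {at(dock), open(d_dock_hall)}
    → {at(dock), have(k1), have(k4), key_at(k1,dock), locked(d_hall_kitchen), open(d_dock_hall)}
  through step 1 (move(hall,dock)): drop {at(dock)}, keep {have(k1), have(k4), key_at(k1,dock), locked(d_hall_kitchen), open(d_dock_hall)}, require {at(hall), open(d_dock_hall)}
    → {at(hall), have(k1), have(k4), key_at(k1,dock), locked(d_hall_kitchen), open(d_dock_hall)}

== RESULT ==
["at(hall)", "have(k1)", "have(k4)", "key_at(k1,dock)", "locked(d_hall_kitchen)", "open(d_dock_hall)"]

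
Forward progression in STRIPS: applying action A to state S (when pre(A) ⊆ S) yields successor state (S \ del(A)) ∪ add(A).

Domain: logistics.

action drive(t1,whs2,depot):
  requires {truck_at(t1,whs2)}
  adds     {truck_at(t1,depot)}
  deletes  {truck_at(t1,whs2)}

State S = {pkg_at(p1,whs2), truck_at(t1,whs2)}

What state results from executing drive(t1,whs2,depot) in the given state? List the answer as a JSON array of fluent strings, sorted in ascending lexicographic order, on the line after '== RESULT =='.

Compute (S \ del) ∪ add:
  pre ⊆ S: {truck_at(t1,whs2)} ⊆ S  — applicable
  S \ del = {pkg_at(p1,whs2)}
  ∪ add   = {pkg_at(p1,whs2), truck_at(t1,depot)}

== RESULT ==
["pkg_at(p1,whs2)", "truck_at(t1,depot)"]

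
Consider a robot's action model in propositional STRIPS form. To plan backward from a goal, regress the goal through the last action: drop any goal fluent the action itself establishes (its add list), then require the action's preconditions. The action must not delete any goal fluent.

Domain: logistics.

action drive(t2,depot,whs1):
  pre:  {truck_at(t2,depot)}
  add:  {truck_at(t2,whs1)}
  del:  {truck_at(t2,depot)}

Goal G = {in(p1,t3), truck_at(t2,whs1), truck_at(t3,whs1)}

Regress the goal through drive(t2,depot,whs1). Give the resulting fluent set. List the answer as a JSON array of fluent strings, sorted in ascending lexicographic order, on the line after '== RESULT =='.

Compute (G \ add) ∪ pre:
  G ∩ del = {}  (empty — regression defined)
  G \ add = {in(p1,t3), truck_at(t2,whs1), truck_at(t3,whs1)} \ {truck_at(t2,whs1)} = {in(p1,t3), truck_at(t3,whs1)}
  ∪ pre   = {in(p1,t3), truck_at(t3,whs1)} ∪ {truck_at(t2,depot)}
          = {in(p1,t3), truck_at(t2,depot), truck_at(t3,whs1)}

== RESULT ==
["in(p1,t3)", "truck_at(t2,depot)", "truck_at(t3,whs1)"]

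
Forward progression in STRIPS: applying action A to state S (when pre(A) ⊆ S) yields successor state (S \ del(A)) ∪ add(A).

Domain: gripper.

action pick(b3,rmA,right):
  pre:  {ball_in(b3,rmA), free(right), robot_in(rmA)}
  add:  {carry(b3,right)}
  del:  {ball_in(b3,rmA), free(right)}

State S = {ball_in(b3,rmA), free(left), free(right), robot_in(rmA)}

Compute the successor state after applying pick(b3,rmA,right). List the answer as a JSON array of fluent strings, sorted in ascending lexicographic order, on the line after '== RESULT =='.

Compute (S \ del) ∪ add:
  pre ⊆ S: {ball_in(b3,rmA), free(right), robot_in(rmA)} ⊆ S  — applicable
  S \ del = {free(left), robot_in(rmA)}
  ∪ add   = {carry(b3,right), free(left), robot_in(rmA)}

== RESULT ==
["carry(b3,right)", "free(left)", "robot_in(rmA)"]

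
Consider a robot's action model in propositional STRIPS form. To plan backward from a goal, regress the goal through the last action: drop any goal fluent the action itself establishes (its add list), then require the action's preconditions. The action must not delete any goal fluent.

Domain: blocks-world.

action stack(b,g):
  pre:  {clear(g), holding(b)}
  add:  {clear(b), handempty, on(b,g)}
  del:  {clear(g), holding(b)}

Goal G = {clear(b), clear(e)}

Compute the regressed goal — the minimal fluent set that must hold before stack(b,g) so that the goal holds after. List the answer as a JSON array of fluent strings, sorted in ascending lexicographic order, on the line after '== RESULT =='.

Compute (G \ add) ∪ pre:
  G ∩ del = {}  (empty — regression defined)
  G \ add = {clear(b), clear(e)} \ {clear(b), handempty, on(b,g)} = {clear(e)}
  ∪ pre   = {clear(e)} ∪ {clear(g), holding(b)}
          = {clear(e), clear(g), holding(b)}

== RESULT ==
["clear(e)", "clear(g)", "holding(b)"]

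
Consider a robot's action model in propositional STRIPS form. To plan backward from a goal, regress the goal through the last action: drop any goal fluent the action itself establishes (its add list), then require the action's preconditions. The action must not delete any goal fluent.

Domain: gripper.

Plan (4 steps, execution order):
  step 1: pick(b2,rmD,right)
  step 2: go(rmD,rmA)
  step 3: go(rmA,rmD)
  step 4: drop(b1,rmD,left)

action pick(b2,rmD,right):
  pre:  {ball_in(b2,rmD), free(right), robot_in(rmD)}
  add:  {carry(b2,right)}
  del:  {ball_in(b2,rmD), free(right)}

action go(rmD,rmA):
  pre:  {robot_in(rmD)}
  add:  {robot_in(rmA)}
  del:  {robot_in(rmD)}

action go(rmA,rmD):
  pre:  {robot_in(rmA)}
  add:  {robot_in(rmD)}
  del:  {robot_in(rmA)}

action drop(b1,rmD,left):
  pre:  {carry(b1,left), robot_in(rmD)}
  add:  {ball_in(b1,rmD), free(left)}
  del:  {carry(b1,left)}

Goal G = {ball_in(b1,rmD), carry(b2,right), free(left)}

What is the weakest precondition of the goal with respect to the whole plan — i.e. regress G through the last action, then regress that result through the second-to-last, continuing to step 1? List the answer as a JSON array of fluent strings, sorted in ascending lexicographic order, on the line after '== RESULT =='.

Work backward from the goal:
  through step 4 (drop(b1,rmD,left)): drop {ball_in(b1,rmD), free(left)}, keep {carry(b2,right)}, require {carry(b1,left), robot_in(rmD)}
    → {carry(b1,left), carry(b2,right), robot_in(rmD)}
  through step 3 (go(rmA,rmD)): drop {robot_in(rmD)}, keep {carry(b1,left), carry(b2,right)}, require {robot_in(rmA)}
    → {carry(b1,left), carry(b2,right), robot_in(rmA)}
  through step 2 (go(rmD,rmA)): drop {robot_in(rmA)}, keep {carry(b1,left), carry(b2,right)}, require {robot_in(rmD)}
    → {carry(b1,left), carry(b2,right), robot_in(rmD)}
  through step 1 (pick(b2,rmD,right)): drop {carry(b2,right)}, keep {carry(b1,left), robot_in(rmD)}, require {ball_in(b2,rmD), free(right), robot_in(rmD)}
    → {ball_in(b2,rmD), carry(b1,left), free(right), robot_in(rmD)}

== RESULT ==
["ball_in(b2,rmD)", "carry(b1,left)", "free(right)", "robot_in(rmD)"]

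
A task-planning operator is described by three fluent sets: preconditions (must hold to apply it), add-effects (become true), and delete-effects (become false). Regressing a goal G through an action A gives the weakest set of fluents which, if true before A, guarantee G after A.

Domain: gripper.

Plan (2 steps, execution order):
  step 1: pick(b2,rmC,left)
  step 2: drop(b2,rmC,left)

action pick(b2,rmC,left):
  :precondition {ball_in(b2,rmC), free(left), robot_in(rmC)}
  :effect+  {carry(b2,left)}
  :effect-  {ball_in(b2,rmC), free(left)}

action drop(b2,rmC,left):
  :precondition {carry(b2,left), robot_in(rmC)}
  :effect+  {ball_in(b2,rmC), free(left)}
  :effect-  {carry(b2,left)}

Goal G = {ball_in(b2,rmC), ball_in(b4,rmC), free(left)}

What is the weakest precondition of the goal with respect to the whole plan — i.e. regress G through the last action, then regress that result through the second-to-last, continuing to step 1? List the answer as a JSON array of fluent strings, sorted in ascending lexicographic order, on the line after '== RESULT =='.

Work backward from the goal:
  through step 2 (drop(b2,rmC,left)): drop {ball_in(b2,rmC), free(left)}, keep {ball_in(b4,rmC)}, require {carry(b2,left), robot_in(rmC)}
    → {ball_in(b4,rmC), carry(b2,left), robot_in(rmC)}
  through step 1 (pick(b2,rmC,left)): drop {carry(b2,left)}, keep {ball_in(b4,rmC), robot_in(rmC)}, require {ball_in(b2,rmC), free(left), robot_in(rmC)}
    → {ball_in(b2,rmC), ball_in(b4,rmC), free(left), robot_in(rmC)}

== RESULT ==
["ball_in(b2,rmC)", "ball_in(b4,rmC)", "free(left)", "robot_in(rmC)"]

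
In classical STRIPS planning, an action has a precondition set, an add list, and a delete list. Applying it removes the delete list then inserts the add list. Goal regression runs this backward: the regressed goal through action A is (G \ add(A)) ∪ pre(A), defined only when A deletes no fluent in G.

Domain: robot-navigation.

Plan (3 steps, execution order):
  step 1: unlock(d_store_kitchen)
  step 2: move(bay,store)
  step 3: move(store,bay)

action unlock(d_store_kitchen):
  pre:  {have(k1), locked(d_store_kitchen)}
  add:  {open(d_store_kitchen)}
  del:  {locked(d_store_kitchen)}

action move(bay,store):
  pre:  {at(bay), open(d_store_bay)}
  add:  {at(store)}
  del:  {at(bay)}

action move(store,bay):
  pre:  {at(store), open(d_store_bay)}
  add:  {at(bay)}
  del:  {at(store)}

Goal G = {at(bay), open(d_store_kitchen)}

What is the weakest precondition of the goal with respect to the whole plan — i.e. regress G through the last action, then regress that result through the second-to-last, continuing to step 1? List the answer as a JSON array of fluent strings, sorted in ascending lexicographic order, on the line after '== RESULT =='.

Work backward from the goal:
  through step 3 (move(store,bay)): drop {at(bay)}, keep {open(d_store_kitchen)}, require {at(store), open(d_store_bay)}
    → {at(store), open(d_store_bay), open(d_store_kitchen)}
  through step 2 (move(bay,store)): drop {at(store)}, keep {open(d_store_bay), open(d_store_kitchen)}, require {at(bay), open(d_store_bay)}
    → {at(bay), open(d_store_bay), open(d_store_kitchen)}
  through step 1 (unlock(d_store_kitchen)): drop {open(d_store_kitchen)}, keep {at(bay), open(d_store_bay)}, require {have(k1), locked(d_store_kitchen)}
    → {at(bay), have(k1), locked(d_store_kitchen), open(d_store_bay)}

== RESULT ==
["at(bay)", "have(k1)", "locked(d_store_kitchen)", "open(d_store_bay)"]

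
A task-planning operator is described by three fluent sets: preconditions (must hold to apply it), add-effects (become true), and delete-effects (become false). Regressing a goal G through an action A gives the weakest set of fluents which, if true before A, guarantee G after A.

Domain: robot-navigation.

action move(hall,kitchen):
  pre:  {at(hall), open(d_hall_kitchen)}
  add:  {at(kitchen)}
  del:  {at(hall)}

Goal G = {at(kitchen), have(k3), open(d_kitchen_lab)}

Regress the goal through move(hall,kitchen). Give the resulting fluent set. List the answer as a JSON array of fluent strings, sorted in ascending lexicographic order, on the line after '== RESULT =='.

Regress:
  G ∩ del = {}  (empty — regression defined)
  G \ add = {at(kitchen), have(k3), open(d_kitchen_lab)} \ {at(kitchen)} = {have(k3), open(d_kitchen_lab)}
  ∪ pre   = {have(k3), open(d_kitchen_lab)} ∪ {at(hall), open(d_hall_kitchen)}
          = {at(hall), have(k3), open(d_hall_kitchen), open(d_kitchen_lab)}

== RESULT ==
["at(hall)", "have(k3)", "open(d_hall_kitchen)", "open(d_kitchen_lab)"]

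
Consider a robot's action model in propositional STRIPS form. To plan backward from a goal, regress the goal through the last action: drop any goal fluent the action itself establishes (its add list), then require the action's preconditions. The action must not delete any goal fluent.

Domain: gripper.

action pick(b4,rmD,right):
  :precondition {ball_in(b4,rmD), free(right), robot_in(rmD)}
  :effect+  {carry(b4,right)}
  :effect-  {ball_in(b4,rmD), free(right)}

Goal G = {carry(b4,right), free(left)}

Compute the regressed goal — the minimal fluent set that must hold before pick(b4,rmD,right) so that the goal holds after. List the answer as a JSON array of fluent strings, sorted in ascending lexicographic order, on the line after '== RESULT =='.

Regress:
  G ∩ del = {}  (empty — regression defined)
  G \ add = {carry(b4,right), free(left)} \ {carry(b4,right)} = {free(left)}
  ∪ pre   = {free(left)} ∪ {ball_in(b4,rmD), free(right), robot_in(rmD)}
          = {ball_in(b4,rmD), free(left), free(right), robot_in(rmD)}

== RESULT ==
["ball_in(b4,rmD)", "free(left)", "free(right)", "robot_in(rmD)"]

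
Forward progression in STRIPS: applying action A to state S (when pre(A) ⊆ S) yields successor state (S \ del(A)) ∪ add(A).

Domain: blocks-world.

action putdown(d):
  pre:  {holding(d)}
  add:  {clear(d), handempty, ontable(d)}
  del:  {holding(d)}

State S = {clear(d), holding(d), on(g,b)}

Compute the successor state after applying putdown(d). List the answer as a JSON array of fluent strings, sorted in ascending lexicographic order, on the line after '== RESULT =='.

Progress:
  pre ⊆ S: {holding(d)} ⊆ S  — applicable
  S \ del = {clear(d), on(g,b)}
  ∪ add   = {clear(d), handempty, on(g,b), ontable(d)}

== RESULT ==
["clear(d)", "handempty", "on(g,b)", "ontable(d)"]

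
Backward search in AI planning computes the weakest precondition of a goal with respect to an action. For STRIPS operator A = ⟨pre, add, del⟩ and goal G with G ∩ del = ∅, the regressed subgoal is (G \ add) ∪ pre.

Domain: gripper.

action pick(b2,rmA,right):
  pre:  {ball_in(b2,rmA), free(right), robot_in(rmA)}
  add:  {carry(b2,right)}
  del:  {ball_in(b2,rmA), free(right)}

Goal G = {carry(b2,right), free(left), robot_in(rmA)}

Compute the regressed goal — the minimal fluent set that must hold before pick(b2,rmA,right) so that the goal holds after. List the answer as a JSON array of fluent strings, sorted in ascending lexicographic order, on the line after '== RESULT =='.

Compute (G \ add) ∪ pre:
  G ∩ del = {}  (empty — regression defined)
  G \ add = {carry(b2,right), free(left), robot_in(rmA)} \ {carry(b2,right)} = {free(left), robot_in(rmA)}
  ∪ pre   = {free(left), robot_in(rmA)} ∪ {ball_in(b2,rmA), free(right), robot_in(rmA)}
          = {ball_in(b2,rmA), free(left), free(right), robot_in(rmA)}

== RESULT ==
["ball_in(b2,rmA)", "free(left)", "free(right)", "robot_in(rmA)"]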